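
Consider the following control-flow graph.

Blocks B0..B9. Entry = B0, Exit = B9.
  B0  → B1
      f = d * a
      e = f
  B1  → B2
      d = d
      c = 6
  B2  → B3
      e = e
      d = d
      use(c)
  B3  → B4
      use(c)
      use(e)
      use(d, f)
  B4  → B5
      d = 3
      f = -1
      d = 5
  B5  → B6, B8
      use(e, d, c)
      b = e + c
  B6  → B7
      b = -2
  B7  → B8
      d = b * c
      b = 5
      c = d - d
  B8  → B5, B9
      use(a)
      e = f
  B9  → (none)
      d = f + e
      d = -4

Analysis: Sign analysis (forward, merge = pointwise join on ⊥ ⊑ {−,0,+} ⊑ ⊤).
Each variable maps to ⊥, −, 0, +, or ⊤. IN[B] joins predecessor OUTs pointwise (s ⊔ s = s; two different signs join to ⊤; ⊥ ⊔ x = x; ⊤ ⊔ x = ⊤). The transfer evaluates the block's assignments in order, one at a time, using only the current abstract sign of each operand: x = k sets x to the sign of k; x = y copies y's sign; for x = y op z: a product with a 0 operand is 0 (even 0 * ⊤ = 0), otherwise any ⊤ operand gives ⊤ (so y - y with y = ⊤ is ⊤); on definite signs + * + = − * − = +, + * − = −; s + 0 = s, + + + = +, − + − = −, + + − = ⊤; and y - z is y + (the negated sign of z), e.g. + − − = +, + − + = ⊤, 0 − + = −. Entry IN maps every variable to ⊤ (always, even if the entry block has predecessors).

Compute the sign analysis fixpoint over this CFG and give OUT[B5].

Fixpoint table:
  B0:   IN=(all ⊤)   OUT=(all ⊤)
  B1:   IN=(all ⊤)   OUT={c:+; rest ⊤}
  B2:   IN={c:+; rest ⊤}   OUT={c:+; rest ⊤}
  B3:   IN={c:+; rest ⊤}   OUT={c:+; rest ⊤}
  B4:   IN={c:+; rest ⊤}   OUT={c:+, d:+, f:-; rest ⊤}
  B5:   IN={f:-; rest ⊤}   OUT={f:-; rest ⊤}
  B6:   IN={f:-; rest ⊤}   OUT={b:-, f:-; rest ⊤}
  B7:   IN={b:-, f:-; rest ⊤}   OUT={b:+, f:-; rest ⊤}
  B8:   IN={f:-; rest ⊤}   OUT={e:-, f:-; rest ⊤}
  B9:   IN={e:-, f:-; rest ⊤}   OUT={d:-, e:-, f:-; rest ⊤}

Merge at B5: IN[B5] = OUT[B4] ⊔ OUT[B8] = {a: ⊤, b: ⊤, c: ⊤, d: ⊤, e: ⊤, f: -}
Applying B5's transfer function to that IN value gives OUT[B5] (row B5 above).

Answer: {a: ⊤, b: ⊤, c: ⊤, d: ⊤, e: ⊤, f: -}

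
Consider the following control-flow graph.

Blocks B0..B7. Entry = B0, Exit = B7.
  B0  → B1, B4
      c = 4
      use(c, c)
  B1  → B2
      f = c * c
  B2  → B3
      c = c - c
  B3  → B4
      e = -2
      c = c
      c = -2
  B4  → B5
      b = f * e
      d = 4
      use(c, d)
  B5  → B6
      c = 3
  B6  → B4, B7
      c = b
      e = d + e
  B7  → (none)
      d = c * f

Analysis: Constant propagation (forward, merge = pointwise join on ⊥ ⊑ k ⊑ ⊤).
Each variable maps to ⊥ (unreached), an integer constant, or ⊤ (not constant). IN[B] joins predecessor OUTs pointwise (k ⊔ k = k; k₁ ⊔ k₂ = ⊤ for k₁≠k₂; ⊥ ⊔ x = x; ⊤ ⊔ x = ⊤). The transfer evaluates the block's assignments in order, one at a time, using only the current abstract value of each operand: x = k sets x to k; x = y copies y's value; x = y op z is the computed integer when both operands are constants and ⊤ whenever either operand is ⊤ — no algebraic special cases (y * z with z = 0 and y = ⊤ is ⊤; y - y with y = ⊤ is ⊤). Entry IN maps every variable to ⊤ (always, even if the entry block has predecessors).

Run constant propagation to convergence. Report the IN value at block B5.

Answer: {a: ⊤, b: ⊤, c: ⊤, d: 4, e: ⊤, f: ⊤}

Derivation:
Converged values:
  B0:   IN=(all ⊤)   OUT={c:4; rest ⊤}
  B1:   IN={c:4; rest ⊤}   OUT={c:4, f:16; rest ⊤}
  B2:   IN={c:4, f:16; rest ⊤}   OUT={c:0, f:16; rest ⊤}
  B3:   IN={c:0, f:16; rest ⊤}   OUT={c:-2, e:-2, f:16; rest ⊤}
  B4:   IN=(all ⊤)   OUT={d:4; rest ⊤}
  B5:   IN={d:4; rest ⊤}   OUT={c:3, d:4; rest ⊤}
  B6:   IN={c:3, d:4; rest ⊤}   OUT={d:4; rest ⊤}
  B7:   IN={d:4; rest ⊤}   OUT=(all ⊤)

Merge at B5: IN[B5] = OUT[B4] = {a: ⊤, b: ⊤, c: ⊤, d: 4, e: ⊤, f: ⊤}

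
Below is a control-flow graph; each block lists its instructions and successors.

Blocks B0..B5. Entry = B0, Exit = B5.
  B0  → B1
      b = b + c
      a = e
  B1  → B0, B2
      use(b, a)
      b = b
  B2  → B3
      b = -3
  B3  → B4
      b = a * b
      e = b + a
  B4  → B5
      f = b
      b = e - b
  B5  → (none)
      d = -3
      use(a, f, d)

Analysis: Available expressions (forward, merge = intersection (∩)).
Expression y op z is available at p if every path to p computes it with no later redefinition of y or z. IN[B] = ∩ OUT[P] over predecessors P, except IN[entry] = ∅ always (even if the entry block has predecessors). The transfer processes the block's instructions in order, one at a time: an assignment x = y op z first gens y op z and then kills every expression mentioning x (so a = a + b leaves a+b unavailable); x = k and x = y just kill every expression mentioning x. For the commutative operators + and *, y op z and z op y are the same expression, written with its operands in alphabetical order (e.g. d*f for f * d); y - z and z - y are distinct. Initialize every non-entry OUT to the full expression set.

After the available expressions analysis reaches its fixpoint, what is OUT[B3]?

Answer: {a+b}

Working:
Per-block solution:
  B0: | IN={} | OUT={}
  B1: | IN={} | OUT={}
  B2: | IN={} | OUT={}
  B3: | IN={} | OUT={a+b}
  B4: | IN={a+b} | OUT={}
  B5: | IN={} | OUT={}

Merge at B3: IN[B3] = OUT[B2] = {}
Applying B3's transfer function to that IN value gives OUT[B3] (row B3 above).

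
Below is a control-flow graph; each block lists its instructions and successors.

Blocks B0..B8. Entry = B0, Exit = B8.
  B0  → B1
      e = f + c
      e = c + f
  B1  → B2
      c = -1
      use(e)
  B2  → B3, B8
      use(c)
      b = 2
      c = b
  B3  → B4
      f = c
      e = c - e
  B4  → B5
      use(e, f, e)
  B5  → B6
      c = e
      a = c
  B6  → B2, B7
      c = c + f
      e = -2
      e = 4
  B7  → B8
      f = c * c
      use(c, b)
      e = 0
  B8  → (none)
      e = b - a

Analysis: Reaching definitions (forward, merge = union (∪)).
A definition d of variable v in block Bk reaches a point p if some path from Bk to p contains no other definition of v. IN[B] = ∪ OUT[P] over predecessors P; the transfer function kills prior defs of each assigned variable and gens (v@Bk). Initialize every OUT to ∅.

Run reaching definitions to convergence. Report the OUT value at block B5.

Per-block solution:
  B0:   IN={}   OUT={e@B0}
  B1:   IN={e@B0}   OUT={c@B1, e@B0}
  B2:   IN={a@B5, b@B2, c@B1, c@B6, e@B0, e@B6, f@B3}   OUT={a@B5, b@B2, c@B2, e@B0, e@B6, f@B3}
  B3:   IN={a@B5, b@B2, c@B2, e@B0, e@B6, f@B3}   OUT={a@B5, b@B2, c@B2, e@B3, f@B3}
  B4:   IN={a@B5, b@B2, c@B2, e@B3, f@B3}   OUT={a@B5, b@B2, c@B2, e@B3, f@B3}
  B5:   IN={a@B5, b@B2, c@B2, e@B3, f@B3}   OUT={a@B5, b@B2, c@B5, e@B3, f@B3}
  B6:   IN={a@B5, b@B2, c@B5, e@B3, f@B3}   OUT={a@B5, b@B2, c@B6, e@B6, f@B3}
  B7:   IN={a@B5, b@B2, c@B6, e@B6, f@B3}   OUT={a@B5, b@B2, c@B6, e@B7, f@B7}
  B8:   IN={a@B5, b@B2, c@B2, c@B6, e@B0, e@B6, e@B7, f@B3, f@B7}   OUT={a@B5, b@B2, c@B2, c@B6, e@B8, f@B3, f@B7}

Merge at B5: IN[B5] = OUT[B4] = {a@B5, b@B2, c@B2, e@B3, f@B3}
Applying B5's transfer function to that IN value gives OUT[B5] (row B5 above).

Answer: {a@B5, b@B2, c@B5, e@B3, f@B3}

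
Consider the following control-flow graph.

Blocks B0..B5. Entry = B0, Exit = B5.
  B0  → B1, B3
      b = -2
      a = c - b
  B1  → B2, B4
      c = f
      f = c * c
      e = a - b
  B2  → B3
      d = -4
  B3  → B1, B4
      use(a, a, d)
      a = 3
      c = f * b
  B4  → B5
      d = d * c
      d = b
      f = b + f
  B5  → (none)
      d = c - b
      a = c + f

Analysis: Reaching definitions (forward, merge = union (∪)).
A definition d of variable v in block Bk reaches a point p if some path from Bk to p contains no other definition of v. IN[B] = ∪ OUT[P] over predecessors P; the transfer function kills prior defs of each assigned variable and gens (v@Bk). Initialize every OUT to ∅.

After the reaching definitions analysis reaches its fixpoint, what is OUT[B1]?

Answer: {a@B0, a@B3, b@B0, c@B1, d@B2, e@B1, f@B1}

Working:
Per-block solution:
  B0:   IN={}   OUT={a@B0, b@B0}
  B1:   IN={a@B0, a@B3, b@B0, c@B3, d@B2, e@B1, f@B1}   OUT={a@B0, a@B3, b@B0, c@B1, d@B2, e@B1, f@B1}
  B2:   IN={a@B0, a@B3, b@B0, c@B1, d@B2, e@B1, f@B1}   OUT={a@B0, a@B3, b@B0, c@B1, d@B2, e@B1, f@B1}
  B3:   IN={a@B0, a@B3, b@B0, c@B1, d@B2, e@B1, f@B1}   OUT={a@B3, b@B0, c@B3, d@B2, e@B1, f@B1}
  B4:   IN={a@B0, a@B3, b@B0, c@B1, c@B3, d@B2, e@B1, f@B1}   OUT={a@B0, a@B3, b@B0, c@B1, c@B3, d@B4, e@B1, f@B4}
  B5:   IN={a@B0, a@B3, b@B0, c@B1, c@B3, d@B4, e@B1, f@B4}   OUT={a@B5, b@B0, c@B1, c@B3, d@B5, e@B1, f@B4}

Merge at B1: IN[B1] = OUT[B0] ⊔ OUT[B3] = {a@B0, a@B3, b@B0, c@B3, d@B2, e@B1, f@B1}
Applying B1's transfer function to that IN value gives OUT[B1] (row B1 above).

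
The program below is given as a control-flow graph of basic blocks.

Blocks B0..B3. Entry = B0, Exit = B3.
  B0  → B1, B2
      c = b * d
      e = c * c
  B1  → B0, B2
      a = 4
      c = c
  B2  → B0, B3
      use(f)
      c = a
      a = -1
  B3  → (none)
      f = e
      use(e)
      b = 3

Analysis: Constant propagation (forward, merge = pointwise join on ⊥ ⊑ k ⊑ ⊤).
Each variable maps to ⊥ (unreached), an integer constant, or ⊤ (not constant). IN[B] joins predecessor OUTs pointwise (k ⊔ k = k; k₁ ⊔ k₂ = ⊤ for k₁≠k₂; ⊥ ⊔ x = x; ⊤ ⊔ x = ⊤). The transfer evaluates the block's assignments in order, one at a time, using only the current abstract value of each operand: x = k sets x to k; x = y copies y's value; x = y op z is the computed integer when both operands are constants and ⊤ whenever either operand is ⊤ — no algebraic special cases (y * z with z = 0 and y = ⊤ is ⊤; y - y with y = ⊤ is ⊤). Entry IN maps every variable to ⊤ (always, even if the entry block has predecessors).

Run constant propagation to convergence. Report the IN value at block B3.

Fixpoint table:
  B0: | IN=(all ⊤) | OUT=(all ⊤)
  B1: | IN=(all ⊤) | OUT={a:4; rest ⊤}
  B2: | IN=(all ⊤) | OUT={a:-1; rest ⊤}
  B3: | IN={a:-1; rest ⊤} | OUT={a:-1, b:3; rest ⊤}

Merge at B3: IN[B3] = OUT[B2] = {a: -1, b: ⊤, c: ⊤, d: ⊤, e: ⊤, f: ⊤}

Answer: {a: -1, b: ⊤, c: ⊤, d: ⊤, e: ⊤, f: ⊤}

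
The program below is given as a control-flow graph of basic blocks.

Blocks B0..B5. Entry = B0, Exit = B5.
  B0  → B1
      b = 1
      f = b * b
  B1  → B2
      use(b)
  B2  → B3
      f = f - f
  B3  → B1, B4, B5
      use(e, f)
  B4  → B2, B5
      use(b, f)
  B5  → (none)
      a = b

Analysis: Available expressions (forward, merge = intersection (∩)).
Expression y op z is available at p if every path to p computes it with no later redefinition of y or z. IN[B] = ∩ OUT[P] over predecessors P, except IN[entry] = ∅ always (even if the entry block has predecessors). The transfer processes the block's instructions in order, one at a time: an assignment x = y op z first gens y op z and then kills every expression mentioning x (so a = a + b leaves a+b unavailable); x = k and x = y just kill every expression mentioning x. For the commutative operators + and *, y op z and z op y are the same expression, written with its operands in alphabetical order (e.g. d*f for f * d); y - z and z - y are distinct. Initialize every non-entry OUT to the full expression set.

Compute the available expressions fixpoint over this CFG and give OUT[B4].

Converged values:
  B0:  IN={}  OUT={b*b}
  B1:  IN={b*b}  OUT={b*b}
  B2:  IN={b*b}  OUT={b*b}
  B3:  IN={b*b}  OUT={b*b}
  B4:  IN={b*b}  OUT={b*b}
  B5:  IN={b*b}  OUT={b*b}

Merge at B4: IN[B4] = OUT[B3] = {b*b}
Applying B4's transfer function to that IN value gives OUT[B4] (row B4 above).

Answer: {b*b}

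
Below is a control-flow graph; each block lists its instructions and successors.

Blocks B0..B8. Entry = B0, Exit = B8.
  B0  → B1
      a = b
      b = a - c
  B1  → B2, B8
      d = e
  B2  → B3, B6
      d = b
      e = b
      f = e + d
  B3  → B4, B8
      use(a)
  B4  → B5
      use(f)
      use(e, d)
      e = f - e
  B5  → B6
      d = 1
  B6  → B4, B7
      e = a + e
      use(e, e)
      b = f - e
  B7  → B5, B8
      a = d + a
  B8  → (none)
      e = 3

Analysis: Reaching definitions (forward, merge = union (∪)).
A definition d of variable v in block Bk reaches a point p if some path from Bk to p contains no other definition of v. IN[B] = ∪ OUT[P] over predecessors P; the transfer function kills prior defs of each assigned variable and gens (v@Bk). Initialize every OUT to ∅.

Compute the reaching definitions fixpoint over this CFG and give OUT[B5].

Per-block solution:
  B0:  IN={}  OUT={a@B0, b@B0}
  B1:  IN={a@B0, b@B0}  OUT={a@B0, b@B0, d@B1}
  B2:  IN={a@B0, b@B0, d@B1}  OUT={a@B0, b@B0, d@B2, e@B2, f@B2}
  B3:  IN={a@B0, b@B0, d@B2, e@B2, f@B2}  OUT={a@B0, b@B0, d@B2, e@B2, f@B2}
  B4:  IN={a@B0, a@B7, b@B0, b@B6, d@B2, d@B5, e@B2, e@B6, f@B2}  OUT={a@B0, a@B7, b@B0, b@B6, d@B2, d@B5, e@B4, f@B2}
  B5:  IN={a@B0, a@B7, b@B0, b@B6, d@B2, d@B5, e@B4, e@B6, f@B2}  OUT={a@B0, a@B7, b@B0, b@B6, d@B5, e@B4, e@B6, f@B2}
  B6:  IN={a@B0, a@B7, b@B0, b@B6, d@B2, d@B5, e@B2, e@B4, e@B6, f@B2}  OUT={a@B0, a@B7, b@B6, d@B2, d@B5, e@B6, f@B2}
  B7:  IN={a@B0, a@B7, b@B6, d@B2, d@B5, e@B6, f@B2}  OUT={a@B7, b@B6, d@B2, d@B5, e@B6, f@B2}
  B8:  IN={a@B0, a@B7, b@B0, b@B6, d@B1, d@B2, d@B5, e@B2, e@B6, f@B2}  OUT={a@B0, a@B7, b@B0, b@B6, d@B1, d@B2, d@B5, e@B8, f@B2}

Merge at B5: IN[B5] = OUT[B4] ⊔ OUT[B7] = {a@B0, a@B7, b@B0, b@B6, d@B2, d@B5, e@B4, e@B6, f@B2}
Applying B5's transfer function to that IN value gives OUT[B5] (row B5 above).

Answer: {a@B0, a@B7, b@B0, b@B6, d@B5, e@B4, e@B6, f@B2}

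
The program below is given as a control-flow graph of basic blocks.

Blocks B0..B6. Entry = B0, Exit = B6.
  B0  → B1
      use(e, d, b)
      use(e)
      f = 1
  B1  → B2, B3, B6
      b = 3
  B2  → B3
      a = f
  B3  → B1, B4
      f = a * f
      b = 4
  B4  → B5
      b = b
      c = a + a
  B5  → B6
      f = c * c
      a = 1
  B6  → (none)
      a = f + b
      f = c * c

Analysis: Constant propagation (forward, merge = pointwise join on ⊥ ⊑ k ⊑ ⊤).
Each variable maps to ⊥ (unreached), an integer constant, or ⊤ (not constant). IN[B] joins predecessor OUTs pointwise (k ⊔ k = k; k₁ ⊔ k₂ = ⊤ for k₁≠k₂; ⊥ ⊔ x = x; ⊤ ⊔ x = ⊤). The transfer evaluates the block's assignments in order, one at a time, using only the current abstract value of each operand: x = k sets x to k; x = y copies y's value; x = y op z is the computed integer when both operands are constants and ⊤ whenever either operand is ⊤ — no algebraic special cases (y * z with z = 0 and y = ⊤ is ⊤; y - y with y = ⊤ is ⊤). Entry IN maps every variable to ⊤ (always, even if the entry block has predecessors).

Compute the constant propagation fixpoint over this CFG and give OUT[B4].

Answer: {a: ⊤, b: 4, c: ⊤, d: ⊤, e: ⊤, f: ⊤}

Working:
Converged values:
  B0:   IN=(all ⊤)   OUT={f:1; rest ⊤}
  B1:   IN=(all ⊤)   OUT={b:3; rest ⊤}
  B2:   IN={b:3; rest ⊤}   OUT={b:3; rest ⊤}
  B3:   IN={b:3; rest ⊤}   OUT={b:4; rest ⊤}
  B4:   IN={b:4; rest ⊤}   OUT={b:4; rest ⊤}
  B5:   IN={b:4; rest ⊤}   OUT={a:1, b:4; rest ⊤}
  B6:   IN=(all ⊤)   OUT=(all ⊤)

Merge at B4: IN[B4] = OUT[B3] = {a: ⊤, b: 4, c: ⊤, d: ⊤, e: ⊤, f: ⊤}
Applying B4's transfer function to that IN value gives OUT[B4] (row B4 above).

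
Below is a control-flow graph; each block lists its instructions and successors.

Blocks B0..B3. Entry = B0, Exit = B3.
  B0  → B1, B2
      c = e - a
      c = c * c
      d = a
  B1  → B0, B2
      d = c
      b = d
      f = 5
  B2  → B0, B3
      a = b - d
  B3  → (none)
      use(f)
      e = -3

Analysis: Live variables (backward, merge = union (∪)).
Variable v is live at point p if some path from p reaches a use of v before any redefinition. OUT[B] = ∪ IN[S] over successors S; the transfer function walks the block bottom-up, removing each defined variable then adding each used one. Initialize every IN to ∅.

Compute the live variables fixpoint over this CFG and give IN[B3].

Converged values:
  B0:  IN={a, b, e, f}  OUT={a, b, c, d, e, f}
  B1:  IN={a, c, e}  OUT={a, b, d, e, f}
  B2:  IN={b, d, e, f}  OUT={a, b, e, f}
  B3:  IN={f}  OUT={}

B3 is the boundary node: OUT[B3] = {}
Applying B3's transfer function to that OUT value gives IN[B3] (row B3 above).

Answer: {f}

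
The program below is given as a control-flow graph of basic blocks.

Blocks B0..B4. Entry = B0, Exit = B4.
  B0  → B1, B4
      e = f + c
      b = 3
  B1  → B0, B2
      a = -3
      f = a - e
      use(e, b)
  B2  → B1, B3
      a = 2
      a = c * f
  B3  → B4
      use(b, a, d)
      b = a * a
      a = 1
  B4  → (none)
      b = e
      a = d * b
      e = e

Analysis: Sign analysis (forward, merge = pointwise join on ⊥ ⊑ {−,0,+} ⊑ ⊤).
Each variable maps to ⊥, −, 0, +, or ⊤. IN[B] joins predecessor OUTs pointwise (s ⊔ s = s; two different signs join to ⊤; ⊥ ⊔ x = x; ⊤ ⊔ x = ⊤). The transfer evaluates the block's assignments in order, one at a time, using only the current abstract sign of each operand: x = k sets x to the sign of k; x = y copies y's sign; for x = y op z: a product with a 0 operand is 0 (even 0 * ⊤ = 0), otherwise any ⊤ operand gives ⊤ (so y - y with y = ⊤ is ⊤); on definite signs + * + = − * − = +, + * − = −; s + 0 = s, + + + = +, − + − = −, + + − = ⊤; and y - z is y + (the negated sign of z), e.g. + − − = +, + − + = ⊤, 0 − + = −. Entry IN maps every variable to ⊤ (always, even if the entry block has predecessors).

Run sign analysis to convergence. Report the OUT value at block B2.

Per-block solution:
  B0:   IN=(all ⊤)   OUT={b:+; rest ⊤}
  B1:   IN={b:+; rest ⊤}   OUT={a:-, b:+; rest ⊤}
  B2:   IN={a:-, b:+; rest ⊤}   OUT={b:+; rest ⊤}
  B3:   IN={b:+; rest ⊤}   OUT={a:+; rest ⊤}
  B4:   IN=(all ⊤)   OUT=(all ⊤)

Merge at B2: IN[B2] = OUT[B1] = {a: -, b: +, c: ⊤, d: ⊤, e: ⊤, f: ⊤}
Applying B2's transfer function to that IN value gives OUT[B2] (row B2 above).

Answer: {a: ⊤, b: +, c: ⊤, d: ⊤, e: ⊤, f: ⊤}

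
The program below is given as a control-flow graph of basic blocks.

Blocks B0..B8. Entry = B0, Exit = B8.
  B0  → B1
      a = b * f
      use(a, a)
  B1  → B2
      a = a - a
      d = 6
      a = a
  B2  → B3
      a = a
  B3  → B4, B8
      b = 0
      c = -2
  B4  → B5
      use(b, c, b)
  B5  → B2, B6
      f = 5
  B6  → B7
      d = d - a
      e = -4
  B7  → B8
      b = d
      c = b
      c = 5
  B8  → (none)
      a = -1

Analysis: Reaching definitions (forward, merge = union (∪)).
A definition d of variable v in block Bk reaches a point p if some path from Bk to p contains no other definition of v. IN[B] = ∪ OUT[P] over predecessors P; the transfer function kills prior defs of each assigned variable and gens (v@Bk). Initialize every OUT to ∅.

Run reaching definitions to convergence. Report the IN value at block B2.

Per-block solution:
  B0:   IN={}   OUT={a@B0}
  B1:   IN={a@B0}   OUT={a@B1, d@B1}
  B2:   IN={a@B1, a@B2, b@B3, c@B3, d@B1, f@B5}   OUT={a@B2, b@B3, c@B3, d@B1, f@B5}
  B3:   IN={a@B2, b@B3, c@B3, d@B1, f@B5}   OUT={a@B2, b@B3, c@B3, d@B1, f@B5}
  B4:   IN={a@B2, b@B3, c@B3, d@B1, f@B5}   OUT={a@B2, b@B3, c@B3, d@B1, f@B5}
  B5:   IN={a@B2, b@B3, c@B3, d@B1, f@B5}   OUT={a@B2, b@B3, c@B3, d@B1, f@B5}
  B6:   IN={a@B2, b@B3, c@B3, d@B1, f@B5}   OUT={a@B2, b@B3, c@B3, d@B6, e@B6, f@B5}
  B7:   IN={a@B2, b@B3, c@B3, d@B6, e@B6, f@B5}   OUT={a@B2, b@B7, c@B7, d@B6, e@B6, f@B5}
  B8:   IN={a@B2, b@B3, b@B7, c@B3, c@B7, d@B1, d@B6, e@B6, f@B5}   OUT={a@B8, b@B3, b@B7, c@B3, c@B7, d@B1, d@B6, e@B6, f@B5}

Merge at B2: IN[B2] = OUT[B1] ⊔ OUT[B5] = {a@B1, a@B2, b@B3, c@B3, d@B1, f@B5}

Answer: {a@B1, a@B2, b@B3, c@B3, d@B1, f@B5}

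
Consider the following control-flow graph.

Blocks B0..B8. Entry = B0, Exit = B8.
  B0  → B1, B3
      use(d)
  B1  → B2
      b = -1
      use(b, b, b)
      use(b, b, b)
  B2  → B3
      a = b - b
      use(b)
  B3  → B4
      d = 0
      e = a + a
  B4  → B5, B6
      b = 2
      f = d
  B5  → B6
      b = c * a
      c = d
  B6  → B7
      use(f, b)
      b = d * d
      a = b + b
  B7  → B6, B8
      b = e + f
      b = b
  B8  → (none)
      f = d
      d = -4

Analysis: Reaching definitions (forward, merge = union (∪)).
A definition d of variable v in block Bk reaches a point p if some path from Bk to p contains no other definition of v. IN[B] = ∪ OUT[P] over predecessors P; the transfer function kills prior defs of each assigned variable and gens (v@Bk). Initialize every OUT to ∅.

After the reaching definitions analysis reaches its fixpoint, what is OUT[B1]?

Converged values:
  B0:   IN={}   OUT={}
  B1:   IN={}   OUT={b@B1}
  B2:   IN={b@B1}   OUT={a@B2, b@B1}
  B3:   IN={a@B2, b@B1}   OUT={a@B2, b@B1, d@B3, e@B3}
  B4:   IN={a@B2, b@B1, d@B3, e@B3}   OUT={a@B2, b@B4, d@B3, e@B3, f@B4}
  B5:   IN={a@B2, b@B4, d@B3, e@B3, f@B4}   OUT={a@B2, b@B5, c@B5, d@B3, e@B3, f@B4}
  B6:   IN={a@B2, a@B6, b@B4, b@B5, b@B7, c@B5, d@B3, e@B3, f@B4}   OUT={a@B6, b@B6, c@B5, d@B3, e@B3, f@B4}
  B7:   IN={a@B6, b@B6, c@B5, d@B3, e@B3, f@B4}   OUT={a@B6, b@B7, c@B5, d@B3, e@B3, f@B4}
  B8:   IN={a@B6, b@B7, c@B5, d@B3, e@B3, f@B4}   OUT={a@B6, b@B7, c@B5, d@B8, e@B3, f@B8}

Merge at B1: IN[B1] = OUT[B0] = {}
Applying B1's transfer function to that IN value gives OUT[B1] (row B1 above).

Answer: {b@B1}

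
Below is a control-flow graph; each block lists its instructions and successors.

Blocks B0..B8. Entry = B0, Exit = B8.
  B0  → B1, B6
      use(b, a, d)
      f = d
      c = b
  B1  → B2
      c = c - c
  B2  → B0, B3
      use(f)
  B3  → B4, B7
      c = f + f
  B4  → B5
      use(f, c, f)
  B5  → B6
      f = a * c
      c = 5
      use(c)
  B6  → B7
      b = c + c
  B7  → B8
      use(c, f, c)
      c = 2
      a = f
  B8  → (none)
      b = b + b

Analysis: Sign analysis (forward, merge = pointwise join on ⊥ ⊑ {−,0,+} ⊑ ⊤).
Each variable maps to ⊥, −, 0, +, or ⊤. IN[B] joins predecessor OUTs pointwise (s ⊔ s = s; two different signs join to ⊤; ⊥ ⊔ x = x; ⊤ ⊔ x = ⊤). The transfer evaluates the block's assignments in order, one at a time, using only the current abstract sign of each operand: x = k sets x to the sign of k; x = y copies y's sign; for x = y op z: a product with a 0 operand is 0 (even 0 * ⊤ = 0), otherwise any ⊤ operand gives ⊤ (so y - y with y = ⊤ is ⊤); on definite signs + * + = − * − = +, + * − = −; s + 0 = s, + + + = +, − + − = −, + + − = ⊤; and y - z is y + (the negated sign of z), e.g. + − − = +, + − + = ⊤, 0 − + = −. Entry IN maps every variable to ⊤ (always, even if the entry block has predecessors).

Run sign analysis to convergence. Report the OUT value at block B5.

Answer: {a: ⊤, b: ⊤, c: +, d: ⊤, e: ⊤, f: ⊤}

Trace:
Fixpoint table:
  B0: | IN=(all ⊤) | OUT=(all ⊤)
  B1: | IN=(all ⊤) | OUT=(all ⊤)
  B2: | IN=(all ⊤) | OUT=(all ⊤)
  B3: | IN=(all ⊤) | OUT=(all ⊤)
  B4: | IN=(all ⊤) | OUT=(all ⊤)
  B5: | IN=(all ⊤) | OUT={c:+; rest ⊤}
  B6: | IN=(all ⊤) | OUT=(all ⊤)
  B7: | IN=(all ⊤) | OUT={c:+; rest ⊤}
  B8: | IN={c:+; rest ⊤} | OUT={c:+; rest ⊤}

Merge at B5: IN[B5] = OUT[B4] = {a: ⊤, b: ⊤, c: ⊤, d: ⊤, e: ⊤, f: ⊤}
Applying B5's transfer function to that IN value gives OUT[B5] (row B5 above).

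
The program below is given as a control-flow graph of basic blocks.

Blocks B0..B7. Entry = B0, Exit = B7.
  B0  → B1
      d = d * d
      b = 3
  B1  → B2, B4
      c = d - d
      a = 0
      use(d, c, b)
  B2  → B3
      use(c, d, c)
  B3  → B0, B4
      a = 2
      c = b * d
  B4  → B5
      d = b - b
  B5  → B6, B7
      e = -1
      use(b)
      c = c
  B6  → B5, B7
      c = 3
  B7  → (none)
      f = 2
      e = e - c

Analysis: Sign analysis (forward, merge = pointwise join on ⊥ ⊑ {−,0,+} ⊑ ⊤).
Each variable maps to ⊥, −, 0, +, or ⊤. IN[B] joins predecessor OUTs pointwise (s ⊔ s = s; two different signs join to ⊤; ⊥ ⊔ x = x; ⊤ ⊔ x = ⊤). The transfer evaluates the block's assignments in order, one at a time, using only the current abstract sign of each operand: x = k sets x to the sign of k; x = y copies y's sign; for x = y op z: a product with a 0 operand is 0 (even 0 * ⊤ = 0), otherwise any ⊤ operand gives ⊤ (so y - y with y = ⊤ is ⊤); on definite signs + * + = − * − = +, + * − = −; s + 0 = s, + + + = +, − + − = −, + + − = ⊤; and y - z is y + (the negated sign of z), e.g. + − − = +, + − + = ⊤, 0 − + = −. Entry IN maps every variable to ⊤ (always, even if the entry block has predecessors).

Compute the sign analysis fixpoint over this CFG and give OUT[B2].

Converged values:
  B0:  IN=(all ⊤)  OUT={b:+; rest ⊤}
  B1:  IN={b:+; rest ⊤}  OUT={a:0, b:+; rest ⊤}
  B2:  IN={a:0, b:+; rest ⊤}  OUT={a:0, b:+; rest ⊤}
  B3:  IN={a:0, b:+; rest ⊤}  OUT={a:+, b:+; rest ⊤}
  B4:  IN={b:+; rest ⊤}  OUT={b:+; rest ⊤}
  B5:  IN={b:+; rest ⊤}  OUT={b:+, e:-; rest ⊤}
  B6:  IN={b:+, e:-; rest ⊤}  OUT={b:+, c:+, e:-; rest ⊤}
  B7:  IN={b:+, e:-; rest ⊤}  OUT={b:+, f:+; rest ⊤}

Merge at B2: IN[B2] = OUT[B1] = {a: 0, b: +, c: ⊤, d: ⊤, e: ⊤, f: ⊤}
Applying B2's transfer function to that IN value gives OUT[B2] (row B2 above).

Answer: {a: 0, b: +, c: ⊤, d: ⊤, e: ⊤, f: ⊤}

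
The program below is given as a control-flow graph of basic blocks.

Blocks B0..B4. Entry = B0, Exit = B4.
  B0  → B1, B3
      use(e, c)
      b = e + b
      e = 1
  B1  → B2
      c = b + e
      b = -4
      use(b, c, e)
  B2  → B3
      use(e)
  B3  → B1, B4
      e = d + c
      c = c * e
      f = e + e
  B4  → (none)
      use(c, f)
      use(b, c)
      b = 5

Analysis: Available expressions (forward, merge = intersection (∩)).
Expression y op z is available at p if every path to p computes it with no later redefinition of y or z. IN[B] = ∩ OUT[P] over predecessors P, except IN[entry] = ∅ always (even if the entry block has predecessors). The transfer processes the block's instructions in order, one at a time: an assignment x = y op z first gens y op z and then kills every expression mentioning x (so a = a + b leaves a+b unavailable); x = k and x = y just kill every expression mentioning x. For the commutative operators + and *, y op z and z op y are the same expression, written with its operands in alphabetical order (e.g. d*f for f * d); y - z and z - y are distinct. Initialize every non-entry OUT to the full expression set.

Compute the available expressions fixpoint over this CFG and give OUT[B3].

Answer: {e+e}

Working:
Converged values:
  B0:   IN={}   OUT={}
  B1:   IN={}   OUT={}
  B2:   IN={}   OUT={}
  B3:   IN={}   OUT={e+e}
  B4:   IN={e+e}   OUT={e+e}

Merge at B3: IN[B3] = OUT[B0] ∩ OUT[B2] = {}
Applying B3's transfer function to that IN value gives OUT[B3] (row B3 above).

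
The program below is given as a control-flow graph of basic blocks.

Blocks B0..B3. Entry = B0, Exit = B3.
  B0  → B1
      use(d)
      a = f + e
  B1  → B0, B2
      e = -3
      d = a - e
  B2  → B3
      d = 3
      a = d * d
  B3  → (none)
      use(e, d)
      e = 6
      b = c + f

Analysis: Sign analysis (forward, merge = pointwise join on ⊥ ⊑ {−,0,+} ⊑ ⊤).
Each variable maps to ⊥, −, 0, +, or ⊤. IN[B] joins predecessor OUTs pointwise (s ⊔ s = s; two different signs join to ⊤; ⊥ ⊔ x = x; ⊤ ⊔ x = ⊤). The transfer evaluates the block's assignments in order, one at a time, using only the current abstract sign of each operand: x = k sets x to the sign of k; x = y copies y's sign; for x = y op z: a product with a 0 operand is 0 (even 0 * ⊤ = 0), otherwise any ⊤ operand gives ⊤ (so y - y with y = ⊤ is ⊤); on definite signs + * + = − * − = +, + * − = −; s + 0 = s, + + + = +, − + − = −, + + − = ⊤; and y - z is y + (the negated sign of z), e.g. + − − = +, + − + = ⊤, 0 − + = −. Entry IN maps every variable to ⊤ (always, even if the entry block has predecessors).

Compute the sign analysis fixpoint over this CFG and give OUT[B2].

Converged values:
  B0: | IN=(all ⊤) | OUT=(all ⊤)
  B1: | IN=(all ⊤) | OUT={e:-; rest ⊤}
  B2: | IN={e:-; rest ⊤} | OUT={a:+, d:+, e:-; rest ⊤}
  B3: | IN={a:+, d:+, e:-; rest ⊤} | OUT={a:+, d:+, e:+; rest ⊤}

Merge at B2: IN[B2] = OUT[B1] = {a: ⊤, b: ⊤, c: ⊤, d: ⊤, e: -, f: ⊤}
Applying B2's transfer function to that IN value gives OUT[B2] (row B2 above).

Answer: {a: +, b: ⊤, c: ⊤, d: +, e: -, f: ⊤}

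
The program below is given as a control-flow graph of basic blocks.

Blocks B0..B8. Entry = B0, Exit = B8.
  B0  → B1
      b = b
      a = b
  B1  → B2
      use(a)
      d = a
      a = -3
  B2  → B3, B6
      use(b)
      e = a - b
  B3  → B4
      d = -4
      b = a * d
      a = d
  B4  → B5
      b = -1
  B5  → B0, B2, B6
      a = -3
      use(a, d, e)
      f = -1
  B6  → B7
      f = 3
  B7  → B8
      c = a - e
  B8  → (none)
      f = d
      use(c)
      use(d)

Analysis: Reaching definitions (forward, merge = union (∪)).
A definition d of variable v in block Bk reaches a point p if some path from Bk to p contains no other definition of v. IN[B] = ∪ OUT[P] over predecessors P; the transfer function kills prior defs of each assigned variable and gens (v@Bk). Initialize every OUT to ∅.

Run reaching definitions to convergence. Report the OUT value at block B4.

Per-block solution:
  B0: | IN={a@B5, b@B4, d@B3, e@B2, f@B5} | OUT={a@B0, b@B0, d@B3, e@B2, f@B5}
  B1: | IN={a@B0, b@B0, d@B3, e@B2, f@B5} | OUT={a@B1, b@B0, d@B1, e@B2, f@B5}
  B2: | IN={a@B1, a@B5, b@B0, b@B4, d@B1, d@B3, e@B2, f@B5} | OUT={a@B1, a@B5, b@B0, b@B4, d@B1, d@B3, e@B2, f@B5}
  B3: | IN={a@B1, a@B5, b@B0, b@B4, d@B1, d@B3, e@B2, f@B5} | OUT={a@B3, b@B3, d@B3, e@B2, f@B5}
  B4: | IN={a@B3, b@B3, d@B3, e@B2, f@B5} | OUT={a@B3, b@B4, d@B3, e@B2, f@B5}
  B5: | IN={a@B3, b@B4, d@B3, e@B2, f@B5} | OUT={a@B5, b@B4, d@B3, e@B2, f@B5}
  B6: | IN={a@B1, a@B5, b@B0, b@B4, d@B1, d@B3, e@B2, f@B5} | OUT={a@B1, a@B5, b@B0, b@B4, d@B1, d@B3, e@B2, f@B6}
  B7: | IN={a@B1, a@B5, b@B0, b@B4, d@B1, d@B3, e@B2, f@B6} | OUT={a@B1, a@B5, b@B0, b@B4, c@B7, d@B1, d@B3, e@B2, f@B6}
  B8: | IN={a@B1, a@B5, b@B0, b@B4, c@B7, d@B1, d@B3, e@B2, f@B6} | OUT={a@B1, a@B5, b@B0, b@B4, c@B7, d@B1, d@B3, e@B2, f@B8}

Merge at B4: IN[B4] = OUT[B3] = {a@B3, b@B3, d@B3, e@B2, f@B5}
Applying B4's transfer function to that IN value gives OUT[B4] (row B4 above).

Answer: {a@B3, b@B4, d@B3, e@B2, f@B5}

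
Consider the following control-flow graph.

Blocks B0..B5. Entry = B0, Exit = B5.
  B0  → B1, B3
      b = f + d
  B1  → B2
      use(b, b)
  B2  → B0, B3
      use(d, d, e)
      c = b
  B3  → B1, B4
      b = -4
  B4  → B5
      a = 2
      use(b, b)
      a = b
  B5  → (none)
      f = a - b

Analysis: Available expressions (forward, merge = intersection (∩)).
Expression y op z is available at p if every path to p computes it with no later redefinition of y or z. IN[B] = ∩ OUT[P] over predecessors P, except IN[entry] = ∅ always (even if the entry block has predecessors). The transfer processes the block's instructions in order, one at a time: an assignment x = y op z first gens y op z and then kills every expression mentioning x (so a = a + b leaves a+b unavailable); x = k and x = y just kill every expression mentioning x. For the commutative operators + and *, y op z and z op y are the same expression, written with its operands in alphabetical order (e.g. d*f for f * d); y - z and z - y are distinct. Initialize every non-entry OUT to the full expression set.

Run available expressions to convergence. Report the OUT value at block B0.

Converged values:
  B0:  IN={}  OUT={d+f}
  B1:  IN={d+f}  OUT={d+f}
  B2:  IN={d+f}  OUT={d+f}
  B3:  IN={d+f}  OUT={d+f}
  B4:  IN={d+f}  OUT={d+f}
  B5:  IN={d+f}  OUT={a-b}

Merge at B0 (entry node, so the boundary value {} is joined with the incoming edge(s)): IN[B0] = {} ∩ OUT[B2] = {}
Applying B0's transfer function to that IN value gives OUT[B0] (row B0 above).

Answer: {d+f}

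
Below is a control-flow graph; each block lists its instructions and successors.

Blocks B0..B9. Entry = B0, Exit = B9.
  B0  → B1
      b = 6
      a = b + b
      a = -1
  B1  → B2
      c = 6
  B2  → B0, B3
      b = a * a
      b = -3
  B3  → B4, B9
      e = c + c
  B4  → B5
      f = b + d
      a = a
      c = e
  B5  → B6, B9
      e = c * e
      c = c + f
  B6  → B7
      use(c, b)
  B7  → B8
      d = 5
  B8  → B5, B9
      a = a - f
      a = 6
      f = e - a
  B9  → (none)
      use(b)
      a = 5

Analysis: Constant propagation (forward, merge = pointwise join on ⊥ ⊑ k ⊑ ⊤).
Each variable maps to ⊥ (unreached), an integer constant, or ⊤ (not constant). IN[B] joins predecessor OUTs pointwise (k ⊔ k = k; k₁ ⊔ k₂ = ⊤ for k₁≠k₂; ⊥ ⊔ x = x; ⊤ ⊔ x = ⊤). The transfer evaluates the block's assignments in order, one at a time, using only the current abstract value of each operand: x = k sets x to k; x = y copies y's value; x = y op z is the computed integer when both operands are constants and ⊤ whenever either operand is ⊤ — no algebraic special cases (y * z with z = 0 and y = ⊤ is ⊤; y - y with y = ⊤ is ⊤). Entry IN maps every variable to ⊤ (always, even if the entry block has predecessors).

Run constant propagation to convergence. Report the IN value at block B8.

Converged values:
  B0:  IN=(all ⊤)  OUT={a:-1, b:6; rest ⊤}
  B1:  IN={a:-1, b:6; rest ⊤}  OUT={a:-1, b:6, c:6; rest ⊤}
  B2:  IN={a:-1, b:6, c:6; rest ⊤}  OUT={a:-1, b:-3, c:6; rest ⊤}
  B3:  IN={a:-1, b:-3, c:6; rest ⊤}  OUT={a:-1, b:-3, c:6, e:12; rest ⊤}
  B4:  IN={a:-1, b:-3, c:6, e:12; rest ⊤}  OUT={a:-1, b:-3, c:12, e:12; rest ⊤}
  B5:  IN={b:-3; rest ⊤}  OUT={b:-3; rest ⊤}
  B6:  IN={b:-3; rest ⊤}  OUT={b:-3; rest ⊤}
  B7:  IN={b:-3; rest ⊤}  OUT={b:-3, d:5; rest ⊤}
  B8:  IN={b:-3, d:5; rest ⊤}  OUT={a:6, b:-3, d:5; rest ⊤}
  B9:  IN={b:-3; rest ⊤}  OUT={a:5, b:-3; rest ⊤}

Merge at B8: IN[B8] = OUT[B7] = {a: ⊤, b: -3, c: ⊤, d: 5, e: ⊤, f: ⊤}

Answer: {a: ⊤, b: -3, c: ⊤, d: 5, e: ⊤, f: ⊤}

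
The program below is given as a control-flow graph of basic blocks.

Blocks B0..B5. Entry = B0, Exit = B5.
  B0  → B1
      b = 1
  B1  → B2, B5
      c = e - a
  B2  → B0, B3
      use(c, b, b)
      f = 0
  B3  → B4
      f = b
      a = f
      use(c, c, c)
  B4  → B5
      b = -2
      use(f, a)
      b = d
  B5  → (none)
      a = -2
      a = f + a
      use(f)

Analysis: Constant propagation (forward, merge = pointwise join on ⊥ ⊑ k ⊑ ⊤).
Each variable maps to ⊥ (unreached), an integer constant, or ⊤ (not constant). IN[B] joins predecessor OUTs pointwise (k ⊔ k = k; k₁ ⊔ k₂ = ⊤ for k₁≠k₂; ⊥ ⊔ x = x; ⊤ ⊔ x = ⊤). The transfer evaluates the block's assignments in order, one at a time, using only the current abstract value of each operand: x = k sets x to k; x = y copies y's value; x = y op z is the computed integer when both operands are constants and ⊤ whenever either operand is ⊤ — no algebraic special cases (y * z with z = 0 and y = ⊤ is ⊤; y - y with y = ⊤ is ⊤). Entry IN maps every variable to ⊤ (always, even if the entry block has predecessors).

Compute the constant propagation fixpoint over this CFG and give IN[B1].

Answer: {a: ⊤, b: 1, c: ⊤, d: ⊤, e: ⊤, f: ⊤}

Derivation:
Per-block solution:
  B0: | IN=(all ⊤) | OUT={b:1; rest ⊤}
  B1: | IN={b:1; rest ⊤} | OUT={b:1; rest ⊤}
  B2: | IN={b:1; rest ⊤} | OUT={b:1, f:0; rest ⊤}
  B3: | IN={b:1, f:0; rest ⊤} | OUT={a:1, b:1, f:1; rest ⊤}
  B4: | IN={a:1, b:1, f:1; rest ⊤} | OUT={a:1, f:1; rest ⊤}
  B5: | IN=(all ⊤) | OUT=(all ⊤)

Merge at B1: IN[B1] = OUT[B0] = {a: ⊤, b: 1, c: ⊤, d: ⊤, e: ⊤, f: ⊤}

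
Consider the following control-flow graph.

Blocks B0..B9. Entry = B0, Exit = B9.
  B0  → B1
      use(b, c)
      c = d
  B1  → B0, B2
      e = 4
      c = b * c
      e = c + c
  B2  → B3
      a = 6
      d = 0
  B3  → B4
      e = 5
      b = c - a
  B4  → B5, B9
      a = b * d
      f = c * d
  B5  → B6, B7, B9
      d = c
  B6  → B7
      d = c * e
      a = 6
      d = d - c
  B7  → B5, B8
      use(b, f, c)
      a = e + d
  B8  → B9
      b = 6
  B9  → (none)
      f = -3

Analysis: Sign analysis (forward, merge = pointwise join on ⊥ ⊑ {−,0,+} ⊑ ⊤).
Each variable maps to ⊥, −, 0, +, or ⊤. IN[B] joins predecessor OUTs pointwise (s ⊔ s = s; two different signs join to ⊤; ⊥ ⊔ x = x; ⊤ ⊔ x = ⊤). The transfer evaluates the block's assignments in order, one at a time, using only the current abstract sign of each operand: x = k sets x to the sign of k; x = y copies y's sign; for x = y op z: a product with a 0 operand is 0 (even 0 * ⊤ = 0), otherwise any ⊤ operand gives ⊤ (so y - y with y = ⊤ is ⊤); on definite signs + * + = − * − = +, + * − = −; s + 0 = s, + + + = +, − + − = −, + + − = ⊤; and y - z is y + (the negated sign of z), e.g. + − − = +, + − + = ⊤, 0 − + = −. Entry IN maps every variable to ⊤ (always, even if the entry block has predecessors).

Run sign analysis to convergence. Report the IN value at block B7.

Answer: {a: ⊤, b: ⊤, c: ⊤, d: ⊤, e: +, f: 0}

Derivation:
Per-block solution:
  B0: | IN=(all ⊤) | OUT=(all ⊤)
  B1: | IN=(all ⊤) | OUT=(all ⊤)
  B2: | IN=(all ⊤) | OUT={a:+, d:0; rest ⊤}
  B3: | IN={a:+, d:0; rest ⊤} | OUT={a:+, d:0, e:+; rest ⊤}
  B4: | IN={a:+, d:0, e:+; rest ⊤} | OUT={a:0, d:0, e:+, f:0; rest ⊤}
  B5: | IN={e:+, f:0; rest ⊤} | OUT={e:+, f:0; rest ⊤}
  B6: | IN={e:+, f:0; rest ⊤} | OUT={a:+, e:+, f:0; rest ⊤}
  B7: | IN={e:+, f:0; rest ⊤} | OUT={e:+, f:0; rest ⊤}
  B8: | IN={e:+, f:0; rest ⊤} | OUT={b:+, e:+, f:0; rest ⊤}
  B9: | IN={e:+, f:0; rest ⊤} | OUT={e:+, f:-; rest ⊤}

Merge at B7: IN[B7] = OUT[B5] ⊔ OUT[B6] = {a: ⊤, b: ⊤, c: ⊤, d: ⊤, e: +, f: 0}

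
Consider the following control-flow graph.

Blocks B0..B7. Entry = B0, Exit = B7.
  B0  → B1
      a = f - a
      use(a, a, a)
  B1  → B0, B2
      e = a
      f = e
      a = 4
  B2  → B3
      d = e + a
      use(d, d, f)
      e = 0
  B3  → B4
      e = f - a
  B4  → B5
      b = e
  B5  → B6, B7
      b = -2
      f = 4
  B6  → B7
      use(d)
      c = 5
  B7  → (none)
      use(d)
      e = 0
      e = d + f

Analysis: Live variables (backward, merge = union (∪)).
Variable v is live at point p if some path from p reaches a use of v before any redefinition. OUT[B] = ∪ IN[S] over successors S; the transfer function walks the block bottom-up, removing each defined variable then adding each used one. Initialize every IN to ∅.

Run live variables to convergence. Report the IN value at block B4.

Per-block solution:
  B0:   IN={a, f}   OUT={a}
  B1:   IN={a}   OUT={a, e, f}
  B2:   IN={a, e, f}   OUT={a, d, f}
  B3:   IN={a, d, f}   OUT={d, e}
  B4:   IN={d, e}   OUT={d}
  B5:   IN={d}   OUT={d, f}
  B6:   IN={d, f}   OUT={d, f}
  B7:   IN={d, f}   OUT={}

Merge at B4: OUT[B4] = IN[B5] = {d}
Applying B4's transfer function to that OUT value gives IN[B4] (row B4 above).

Answer: {d, e}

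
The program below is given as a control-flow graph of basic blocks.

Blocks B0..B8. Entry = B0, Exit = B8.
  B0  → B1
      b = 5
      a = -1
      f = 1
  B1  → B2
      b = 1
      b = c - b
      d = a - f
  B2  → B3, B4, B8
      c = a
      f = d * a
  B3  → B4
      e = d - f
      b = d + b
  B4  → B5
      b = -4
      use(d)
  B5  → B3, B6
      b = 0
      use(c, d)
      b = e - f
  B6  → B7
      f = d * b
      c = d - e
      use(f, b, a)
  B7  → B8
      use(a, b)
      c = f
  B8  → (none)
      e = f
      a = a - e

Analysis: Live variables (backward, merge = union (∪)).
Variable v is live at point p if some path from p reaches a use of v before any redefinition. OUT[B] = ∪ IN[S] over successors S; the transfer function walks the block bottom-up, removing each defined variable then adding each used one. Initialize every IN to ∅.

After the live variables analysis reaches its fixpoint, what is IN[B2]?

Answer: {a, b, d, e}

Derivation:
Per-block solution:
  B0:  IN={c, e}  OUT={a, c, e, f}
  B1:  IN={a, c, e, f}  OUT={a, b, d, e}
  B2:  IN={a, b, d, e}  OUT={a, b, c, d, e, f}
  B3:  IN={a, b, c, d, f}  OUT={a, c, d, e, f}
  B4:  IN={a, c, d, e, f}  OUT={a, c, d, e, f}
  B5:  IN={a, c, d, e, f}  OUT={a, b, c, d, e, f}
  B6:  IN={a, b, d, e}  OUT={a, b, f}
  B7:  IN={a, b, f}  OUT={a, f}
  B8:  IN={a, f}  OUT={}

Merge at B2: OUT[B2] = IN[B3] ⊔ IN[B4] ⊔ IN[B8] = {a, b, c, d, e, f}
Applying B2's transfer function to that OUT value gives IN[B2] (row B2 above).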